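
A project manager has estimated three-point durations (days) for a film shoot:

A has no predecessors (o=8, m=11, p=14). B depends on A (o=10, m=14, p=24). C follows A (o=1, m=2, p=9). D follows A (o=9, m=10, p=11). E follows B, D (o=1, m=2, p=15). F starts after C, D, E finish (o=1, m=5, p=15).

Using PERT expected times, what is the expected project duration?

36 days

te_A = (8 + 4·11 + 14)/6 = 66/6 = 11
te_B = (10 + 4·14 + 24)/6 = 90/6 = 15
te_C = (1 + 4·2 + 9)/6 = 18/6 = 3
te_D = (9 + 4·10 + 11)/6 = 60/6 = 10
te_E = (1 + 4·2 + 15)/6 = 24/6 = 4
te_F = (1 + 4·5 + 15)/6 = 36/6 = 6

Forward pass:
ES_A = 0; EF_A = 11
ES_B = 11; EF_B = 11+15 = 26
ES_C = 11; EF_C = 11+3 = 14
ES_D = 11; EF_D = 11+10 = 21
ES_E = max(EF_B=26, EF_D=21) = 26; EF_E = 26+4 = 30
ES_F = max(EF_C=14, EF_D=21, EF_E=30) = 30; EF_F = 30+6 = 36
Expected project duration μ = 36 days. Critical path: A → B → E → F.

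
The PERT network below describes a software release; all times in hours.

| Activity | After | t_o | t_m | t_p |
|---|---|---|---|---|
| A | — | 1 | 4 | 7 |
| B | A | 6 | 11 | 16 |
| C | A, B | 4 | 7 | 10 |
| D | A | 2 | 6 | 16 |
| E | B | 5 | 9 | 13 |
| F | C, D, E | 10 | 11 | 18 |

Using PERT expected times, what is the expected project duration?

36 hours

te_A = (1 + 4·4 + 7)/6 = 24/6 = 4
te_B = (6 + 4·11 + 16)/6 = 66/6 = 11
te_C = (4 + 4·7 + 10)/6 = 42/6 = 7
te_D = (2 + 4·6 + 16)/6 = 42/6 = 7
te_E = (5 + 4·9 + 13)/6 = 54/6 = 9
te_F = (10 + 4·11 + 18)/6 = 72/6 = 12

Forward pass:
ES_A = 0; EF_A = 4
ES_B = 4; EF_B = 4+11 = 15
ES_C = max(EF_A=4, EF_B=15) = 15; EF_C = 15+7 = 22
ES_D = 4; EF_D = 4+7 = 11
ES_E = 15; EF_E = 15+9 = 24
ES_F = max(EF_C=22, EF_D=11, EF_E=24) = 24; EF_F = 24+12 = 36
Expected project duration μ = 36 hours. Critical path: A → B → E → F.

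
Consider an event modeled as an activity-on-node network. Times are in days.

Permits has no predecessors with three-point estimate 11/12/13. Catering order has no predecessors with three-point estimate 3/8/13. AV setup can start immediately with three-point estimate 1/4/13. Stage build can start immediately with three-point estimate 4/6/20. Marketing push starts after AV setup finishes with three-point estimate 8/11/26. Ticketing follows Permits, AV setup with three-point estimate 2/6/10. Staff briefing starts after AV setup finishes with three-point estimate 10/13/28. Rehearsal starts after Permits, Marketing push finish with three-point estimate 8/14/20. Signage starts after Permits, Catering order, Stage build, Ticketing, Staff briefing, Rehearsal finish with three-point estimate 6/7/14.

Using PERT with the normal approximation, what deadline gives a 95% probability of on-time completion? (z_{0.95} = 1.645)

te_Permits = (11 + 4·12 + 13)/6 = 72/6 = 12; σ²_Permits = ((13−11)/6)² = 0.111
te_Catering order = (3 + 4·8 + 13)/6 = 48/6 = 8; σ²_Catering order = ((13−3)/6)² = 2.778
te_AV setup = (1 + 4·4 + 13)/6 = 30/6 = 5; σ²_AV setup = ((13−1)/6)² = 4.000
te_Stage build = (4 + 4·6 + 20)/6 = 48/6 = 8; σ²_Stage build = ((20−4)/6)² = 7.111
te_Marketing push = (8 + 4·11 + 26)/6 = 78/6 = 13; σ²_Marketing push = ((26−8)/6)² = 9.000
te_Ticketing = (2 + 4·6 + 10)/6 = 36/6 = 6; σ²_Ticketing = ((10−2)/6)² = 1.778
te_Staff briefing = (10 + 4·13 + 28)/6 = 90/6 = 15; σ²_Staff briefing = ((28−10)/6)² = 9.000
te_Rehearsal = (8 + 4·14 + 20)/6 = 84/6 = 14; σ²_Rehearsal = ((20−8)/6)² = 4.000
te_Signage = (6 + 4·7 + 14)/6 = 48/6 = 8; σ²_Signage = ((14−6)/6)² = 1.778

Forward pass:
ES_Permits = 0; EF_Permits = 12
ES_Catering order = 0; EF_Catering order = 8
ES_AV setup = 0; EF_AV setup = 5
ES_Stage build = 0; EF_Stage build = 8
ES_Marketing push = 5; EF_Marketing push = 5+13 = 18
ES_Ticketing = max(EF_Permits=12, EF_AV setup=5) = 12; EF_Ticketing = 12+6 = 18
ES_Staff briefing = 5; EF_Staff briefing = 5+15 = 20
ES_Rehearsal = max(EF_Permits=12, EF_Marketing push=18) = 18; EF_Rehearsal = 18+14 = 32
ES_Signage = max(EF_Permits=12, EF_Catering order=8, EF_Stage build=8, EF_Ticketing=18, EF_Staff briefing=20, EF_Rehearsal=32) = 32; EF_Signage = 32+8 = 40
Expected project duration μ = 40 days. Critical path: AV setup → Marketing push → Rehearsal → Signage.

Variance along critical path = 4.000 + 9.000 + 4.000 + 1.778 = 18.778; σ = 4.333 days.
D = μ + z·σ = 40 + 1.645·4.333 = 47.1 days

47.1 days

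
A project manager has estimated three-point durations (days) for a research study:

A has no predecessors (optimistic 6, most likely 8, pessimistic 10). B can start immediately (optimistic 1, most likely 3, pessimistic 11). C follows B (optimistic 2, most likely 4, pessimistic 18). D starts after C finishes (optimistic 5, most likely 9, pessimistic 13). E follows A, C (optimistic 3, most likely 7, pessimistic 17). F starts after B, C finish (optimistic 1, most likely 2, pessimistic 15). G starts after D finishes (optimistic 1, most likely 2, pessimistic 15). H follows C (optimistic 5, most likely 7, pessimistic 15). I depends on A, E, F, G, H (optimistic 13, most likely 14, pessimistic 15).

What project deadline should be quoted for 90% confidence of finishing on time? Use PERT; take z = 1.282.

te_A = (6 + 4·8 + 10)/6 = 48/6 = 8; σ²_A = ((10−6)/6)² = 0.444
te_B = (1 + 4·3 + 11)/6 = 24/6 = 4; σ²_B = ((11−1)/6)² = 2.778
te_C = (2 + 4·4 + 18)/6 = 36/6 = 6; σ²_C = ((18−2)/6)² = 7.111
te_D = (5 + 4·9 + 13)/6 = 54/6 = 9; σ²_D = ((13−5)/6)² = 1.778
te_E = (3 + 4·7 + 17)/6 = 48/6 = 8; σ²_E = ((17−3)/6)² = 5.444
te_F = (1 + 4·2 + 15)/6 = 24/6 = 4; σ²_F = ((15−1)/6)² = 5.444
te_G = (1 + 4·2 + 15)/6 = 24/6 = 4; σ²_G = ((15−1)/6)² = 5.444
te_H = (5 + 4·7 + 15)/6 = 48/6 = 8; σ²_H = ((15−5)/6)² = 2.778
te_I = (13 + 4·14 + 15)/6 = 84/6 = 14; σ²_I = ((15−13)/6)² = 0.111

Forward pass:
ES_A = 0; EF_A = 8
ES_B = 0; EF_B = 4
ES_C = 4; EF_C = 4+6 = 10
ES_D = 10; EF_D = 10+9 = 19
ES_E = max(EF_A=8, EF_C=10) = 10; EF_E = 10+8 = 18
ES_F = max(EF_B=4, EF_C=10) = 10; EF_F = 10+4 = 14
ES_G = 19; EF_G = 19+4 = 23
ES_H = 10; EF_H = 10+8 = 18
ES_I = max(EF_A=8, EF_E=18, EF_F=14, EF_G=23, EF_H=18) = 23; EF_I = 23+14 = 37
Expected project duration μ = 37 days. Critical path: B → C → D → G → I.

Variance along critical path = 2.778 + 7.111 + 1.778 + 5.444 + 0.111 = 17.222; σ = 4.150 days.
D = μ + z·σ = 37 + 1.282·4.150 = 42.3 days

42.3 days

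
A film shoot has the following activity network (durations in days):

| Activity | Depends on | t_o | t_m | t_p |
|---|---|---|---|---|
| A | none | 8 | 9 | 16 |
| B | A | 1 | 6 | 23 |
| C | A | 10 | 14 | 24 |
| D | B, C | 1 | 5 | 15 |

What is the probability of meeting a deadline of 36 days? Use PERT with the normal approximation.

te_A = (8 + 4·9 + 16)/6 = 60/6 = 10; σ²_A = ((16−8)/6)² = 1.778
te_B = (1 + 4·6 + 23)/6 = 48/6 = 8; σ²_B = ((23−1)/6)² = 13.444
te_C = (10 + 4·14 + 24)/6 = 90/6 = 15; σ²_C = ((24−10)/6)² = 5.444
te_D = (1 + 4·5 + 15)/6 = 36/6 = 6; σ²_D = ((15−1)/6)² = 5.444

Forward pass:
ES_A = 0; EF_A = 10
ES_B = 10; EF_B = 10+8 = 18
ES_C = 10; EF_C = 10+15 = 25
ES_D = max(EF_B=18, EF_C=25) = 25; EF_D = 25+6 = 31
Expected project duration μ = 31 days. Critical path: A → C → D.

Variance along critical path = 1.778 + 5.444 + 5.444 = 12.667; σ = √12.667 = 3.559 days.
Z = (36 − 31) / 3.559 = 1.405
P(T ≤ 36) = Φ(1.405) ≈ 0.920

0.920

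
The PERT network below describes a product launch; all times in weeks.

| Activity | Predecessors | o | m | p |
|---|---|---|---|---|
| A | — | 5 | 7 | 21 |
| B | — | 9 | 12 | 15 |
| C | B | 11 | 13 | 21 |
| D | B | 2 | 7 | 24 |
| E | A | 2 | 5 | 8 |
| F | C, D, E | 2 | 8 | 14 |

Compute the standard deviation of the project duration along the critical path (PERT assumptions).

2.79 weeks

te_A = (5 + 4·7 + 21)/6 = 54/6 = 9; σ²_A = ((21−5)/6)² = 7.111
te_B = (9 + 4·12 + 15)/6 = 72/6 = 12; σ²_B = ((15−9)/6)² = 1.000
te_C = (11 + 4·13 + 21)/6 = 84/6 = 14; σ²_C = ((21−11)/6)² = 2.778
te_D = (2 + 4·7 + 24)/6 = 54/6 = 9; σ²_D = ((24−2)/6)² = 13.444
te_E = (2 + 4·5 + 8)/6 = 30/6 = 5; σ²_E = ((8−2)/6)² = 1.000
te_F = (2 + 4·8 + 14)/6 = 48/6 = 8; σ²_F = ((14−2)/6)² = 4.000

Forward pass:
ES_A = 0; EF_A = 9
ES_B = 0; EF_B = 12
ES_C = 12; EF_C = 12+14 = 26
ES_D = 12; EF_D = 12+9 = 21
ES_E = 9; EF_E = 9+5 = 14
ES_F = max(EF_C=26, EF_D=21, EF_E=14) = 26; EF_F = 26+8 = 34
Expected project duration μ = 34 weeks. Critical path: B → C → F.

Variance along critical path = 1.000 + 2.778 + 4.000 = 7.778
σ = √7.778 = 2.789 weeks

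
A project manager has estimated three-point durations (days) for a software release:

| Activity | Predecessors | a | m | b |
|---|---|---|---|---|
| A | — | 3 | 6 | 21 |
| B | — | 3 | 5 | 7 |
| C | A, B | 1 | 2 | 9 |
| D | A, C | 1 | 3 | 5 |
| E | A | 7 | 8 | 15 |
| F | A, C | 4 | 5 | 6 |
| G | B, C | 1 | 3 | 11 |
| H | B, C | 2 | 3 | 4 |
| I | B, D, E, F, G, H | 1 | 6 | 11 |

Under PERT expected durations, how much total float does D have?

3 days

te_A = (3 + 4·6 + 21)/6 = 48/6 = 8
te_B = (3 + 4·5 + 7)/6 = 30/6 = 5
te_C = (1 + 4·2 + 9)/6 = 18/6 = 3
te_D = (1 + 4·3 + 5)/6 = 18/6 = 3
te_E = (7 + 4·8 + 15)/6 = 54/6 = 9
te_F = (4 + 4·5 + 6)/6 = 30/6 = 5
te_G = (1 + 4·3 + 11)/6 = 24/6 = 4
te_H = (2 + 4·3 + 4)/6 = 18/6 = 3
te_I = (1 + 4·6 + 11)/6 = 36/6 = 6

Forward pass:
ES_A = 0; EF_A = 8
ES_B = 0; EF_B = 5
ES_C = max(EF_A=8, EF_B=5) = 8; EF_C = 8+3 = 11
ES_D = max(EF_A=8, EF_C=11) = 11; EF_D = 11+3 = 14
ES_E = 8; EF_E = 8+9 = 17
ES_F = max(EF_A=8, EF_C=11) = 11; EF_F = 11+5 = 16
ES_G = max(EF_B=5, EF_C=11) = 11; EF_G = 11+4 = 15
ES_H = max(EF_B=5, EF_C=11) = 11; EF_H = 11+3 = 14
ES_I = max(EF_B=5, EF_D=14, EF_E=17, EF_F=16, EF_G=15, EF_H=14) = 17; EF_I = 17+6 = 23
Expected project duration μ = 23 days. Critical path: A → E → I.

Backward pass:
LF_I = 23; LS_I = 23−6 = 17
LF_H = LS_I = 17; LS_H = 17−3 = 14
LF_G = LS_I = 17; LS_G = 17−4 = 13
LF_F = LS_I = 17; LS_F = 17−5 = 12
LF_E = LS_I = 17; LS_E = 17−9 = 8
LF_D = LS_I = 17; LS_D = 17−3 = 14
LF_C = min(LS_D=14, LS_F=12, LS_G=13, LS_H=14) = 12; LS_C = 12−3 = 9
LF_B = min(LS_C=9, LS_G=13, LS_H=14, LS_I=17) = 9; LS_B = 9−5 = 4
LF_A = min(LS_C=9, LS_D=14, LS_E=8, LS_F=12) = 8; LS_A = 8−8 = 0
Slack_D = LS_D − ES_D = 14 − 11 = 3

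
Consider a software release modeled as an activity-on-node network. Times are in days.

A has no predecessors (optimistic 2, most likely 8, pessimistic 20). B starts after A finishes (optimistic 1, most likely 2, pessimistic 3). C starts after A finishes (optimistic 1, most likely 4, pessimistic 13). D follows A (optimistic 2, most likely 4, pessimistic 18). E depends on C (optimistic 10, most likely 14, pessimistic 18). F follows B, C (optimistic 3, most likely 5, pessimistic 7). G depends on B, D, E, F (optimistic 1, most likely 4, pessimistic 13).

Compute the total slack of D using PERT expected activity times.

13 days

te_A = (2 + 4·8 + 20)/6 = 54/6 = 9
te_B = (1 + 4·2 + 3)/6 = 12/6 = 2
te_C = (1 + 4·4 + 13)/6 = 30/6 = 5
te_D = (2 + 4·4 + 18)/6 = 36/6 = 6
te_E = (10 + 4·14 + 18)/6 = 84/6 = 14
te_F = (3 + 4·5 + 7)/6 = 30/6 = 5
te_G = (1 + 4·4 + 13)/6 = 30/6 = 5

Forward pass:
ES_A = 0; EF_A = 9
ES_B = 9; EF_B = 9+2 = 11
ES_C = 9; EF_C = 9+5 = 14
ES_D = 9; EF_D = 9+6 = 15
ES_E = 14; EF_E = 14+14 = 28
ES_F = max(EF_B=11, EF_C=14) = 14; EF_F = 14+5 = 19
ES_G = max(EF_B=11, EF_D=15, EF_E=28, EF_F=19) = 28; EF_G = 28+5 = 33
Expected project duration μ = 33 days. Critical path: A → C → E → G.

Backward pass:
LF_G = 33; LS_G = 33−5 = 28
LF_F = LS_G = 28; LS_F = 28−5 = 23
LF_E = LS_G = 28; LS_E = 28−14 = 14
LF_D = LS_G = 28; LS_D = 28−6 = 22
LF_C = min(LS_E=14, LS_F=23) = 14; LS_C = 14−5 = 9
LF_B = min(LS_F=23, LS_G=28) = 23; LS_B = 23−2 = 21
LF_A = min(LS_B=21, LS_C=9, LS_D=22) = 9; LS_A = 9−9 = 0
Slack_D = LS_D − ES_D = 22 − 9 = 13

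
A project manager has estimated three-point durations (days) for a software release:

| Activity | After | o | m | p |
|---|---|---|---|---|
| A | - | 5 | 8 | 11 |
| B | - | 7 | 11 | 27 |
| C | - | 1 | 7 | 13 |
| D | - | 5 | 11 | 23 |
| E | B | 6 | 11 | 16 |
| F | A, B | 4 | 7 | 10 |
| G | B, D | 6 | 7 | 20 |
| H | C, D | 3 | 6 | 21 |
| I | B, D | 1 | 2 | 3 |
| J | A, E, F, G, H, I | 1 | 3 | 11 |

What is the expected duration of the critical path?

28 days

te_A = (5 + 4·8 + 11)/6 = 48/6 = 8
te_B = (7 + 4·11 + 27)/6 = 78/6 = 13
te_C = (1 + 4·7 + 13)/6 = 42/6 = 7
te_D = (5 + 4·11 + 23)/6 = 72/6 = 12
te_E = (6 + 4·11 + 16)/6 = 66/6 = 11
te_F = (4 + 4·7 + 10)/6 = 42/6 = 7
te_G = (6 + 4·7 + 20)/6 = 54/6 = 9
te_H = (3 + 4·6 + 21)/6 = 48/6 = 8
te_I = (1 + 4·2 + 3)/6 = 12/6 = 2
te_J = (1 + 4·3 + 11)/6 = 24/6 = 4

Forward pass:
ES_A = 0; EF_A = 8
ES_B = 0; EF_B = 13
ES_C = 0; EF_C = 7
ES_D = 0; EF_D = 12
ES_E = 13; EF_E = 13+11 = 24
ES_F = max(EF_A=8, EF_B=13) = 13; EF_F = 13+7 = 20
ES_G = max(EF_B=13, EF_D=12) = 13; EF_G = 13+9 = 22
ES_H = max(EF_C=7, EF_D=12) = 12; EF_H = 12+8 = 20
ES_I = max(EF_B=13, EF_D=12) = 13; EF_I = 13+2 = 15
ES_J = max(EF_A=8, EF_E=24, EF_F=20, EF_G=22, EF_H=20, EF_I=15) = 24; EF_J = 24+4 = 28
Expected project duration μ = 28 days. Critical path: B → E → J.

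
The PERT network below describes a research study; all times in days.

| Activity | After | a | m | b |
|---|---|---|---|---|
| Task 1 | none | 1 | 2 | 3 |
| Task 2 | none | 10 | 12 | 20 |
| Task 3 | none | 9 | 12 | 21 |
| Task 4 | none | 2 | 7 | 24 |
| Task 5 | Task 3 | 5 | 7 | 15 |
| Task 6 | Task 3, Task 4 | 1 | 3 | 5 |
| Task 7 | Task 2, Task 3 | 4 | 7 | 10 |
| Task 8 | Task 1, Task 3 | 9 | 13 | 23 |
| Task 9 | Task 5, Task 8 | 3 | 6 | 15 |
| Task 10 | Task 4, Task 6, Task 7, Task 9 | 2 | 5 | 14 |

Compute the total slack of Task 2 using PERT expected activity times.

te_Task 1 = (1 + 4·2 + 3)/6 = 12/6 = 2
te_Task 2 = (10 + 4·12 + 20)/6 = 78/6 = 13
te_Task 3 = (9 + 4·12 + 21)/6 = 78/6 = 13
te_Task 4 = (2 + 4·7 + 24)/6 = 54/6 = 9
te_Task 5 = (5 + 4·7 + 15)/6 = 48/6 = 8
te_Task 6 = (1 + 4·3 + 5)/6 = 18/6 = 3
te_Task 7 = (4 + 4·7 + 10)/6 = 42/6 = 7
te_Task 8 = (9 + 4·13 + 23)/6 = 84/6 = 14
te_Task 9 = (3 + 4·6 + 15)/6 = 42/6 = 7
te_Task 10 = (2 + 4·5 + 14)/6 = 36/6 = 6

Forward pass:
ES_Task 1 = 0; EF_Task 1 = 2
ES_Task 2 = 0; EF_Task 2 = 13
ES_Task 3 = 0; EF_Task 3 = 13
ES_Task 4 = 0; EF_Task 4 = 9
ES_Task 5 = 13; EF_Task 5 = 13+8 = 21
ES_Task 6 = max(EF_Task 3=13, EF_Task 4=9) = 13; EF_Task 6 = 13+3 = 16
ES_Task 7 = max(EF_Task 2=13, EF_Task 3=13) = 13; EF_Task 7 = 13+7 = 20
ES_Task 8 = max(EF_Task 1=2, EF_Task 3=13) = 13; EF_Task 8 = 13+14 = 27
ES_Task 9 = max(EF_Task 5=21, EF_Task 8=27) = 27; EF_Task 9 = 27+7 = 34
ES_Task 10 = max(EF_Task 4=9, EF_Task 6=16, EF_Task 7=20, EF_Task 9=34) = 34; EF_Task 10 = 34+6 = 40
Expected project duration μ = 40 days. Critical path: Task 3 → Task 8 → Task 9 → Task 10.

Backward pass:
LF_Task 10 = 40; LS_Task 10 = 40−6 = 34
LF_Task 9 = LS_Task 10 = 34; LS_Task 9 = 34−7 = 27
LF_Task 8 = LS_Task 9 = 27; LS_Task 8 = 27−14 = 13
LF_Task 7 = LS_Task 10 = 34; LS_Task 7 = 34−7 = 27
LF_Task 6 = LS_Task 10 = 34; LS_Task 6 = 34−3 = 31
LF_Task 5 = LS_Task 9 = 27; LS_Task 5 = 27−8 = 19
LF_Task 4 = min(LS_Task 6=31, LS_Task 10=34) = 31; LS_Task 4 = 31−9 = 22
LF_Task 3 = min(LS_Task 5=19, LS_Task 6=31, LS_Task 7=27, LS_Task 8=13) = 13; LS_Task 3 = 13−13 = 0
LF_Task 2 = LS_Task 7 = 27; LS_Task 2 = 27−13 = 14
LF_Task 1 = LS_Task 8 = 13; LS_Task 1 = 13−2 = 11
Slack_Task 2 = LS_Task 2 − ES_Task 2 = 14 − 0 = 14

14 days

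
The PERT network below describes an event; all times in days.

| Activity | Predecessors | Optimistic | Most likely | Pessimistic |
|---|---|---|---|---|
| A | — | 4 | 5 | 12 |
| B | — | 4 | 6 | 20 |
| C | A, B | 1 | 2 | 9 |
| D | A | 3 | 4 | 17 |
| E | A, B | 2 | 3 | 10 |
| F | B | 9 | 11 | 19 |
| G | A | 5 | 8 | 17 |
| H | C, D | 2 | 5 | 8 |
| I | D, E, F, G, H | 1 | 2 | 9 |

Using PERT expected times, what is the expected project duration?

te_A = (4 + 4·5 + 12)/6 = 36/6 = 6
te_B = (4 + 4·6 + 20)/6 = 48/6 = 8
te_C = (1 + 4·2 + 9)/6 = 18/6 = 3
te_D = (3 + 4·4 + 17)/6 = 36/6 = 6
te_E = (2 + 4·3 + 10)/6 = 24/6 = 4
te_F = (9 + 4·11 + 19)/6 = 72/6 = 12
te_G = (5 + 4·8 + 17)/6 = 54/6 = 9
te_H = (2 + 4·5 + 8)/6 = 30/6 = 5
te_I = (1 + 4·2 + 9)/6 = 18/6 = 3

Forward pass:
ES_A = 0; EF_A = 6
ES_B = 0; EF_B = 8
ES_C = max(EF_A=6, EF_B=8) = 8; EF_C = 8+3 = 11
ES_D = 6; EF_D = 6+6 = 12
ES_E = max(EF_A=6, EF_B=8) = 8; EF_E = 8+4 = 12
ES_F = 8; EF_F = 8+12 = 20
ES_G = 6; EF_G = 6+9 = 15
ES_H = max(EF_C=11, EF_D=12) = 12; EF_H = 12+5 = 17
ES_I = max(EF_D=12, EF_E=12, EF_F=20, EF_G=15, EF_H=17) = 20; EF_I = 20+3 = 23
Expected project duration μ = 23 days. Critical path: B → F → I.

23 days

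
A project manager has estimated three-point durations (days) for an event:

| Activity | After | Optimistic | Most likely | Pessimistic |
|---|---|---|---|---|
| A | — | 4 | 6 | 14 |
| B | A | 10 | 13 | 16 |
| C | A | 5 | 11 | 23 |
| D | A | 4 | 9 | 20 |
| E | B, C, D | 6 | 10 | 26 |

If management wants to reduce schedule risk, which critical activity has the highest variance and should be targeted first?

te_A = (4 + 4·6 + 14)/6 = 42/6 = 7; σ²_A = ((14−4)/6)² = 2.778
te_B = (10 + 4·13 + 16)/6 = 78/6 = 13; σ²_B = ((16−10)/6)² = 1.000
te_C = (5 + 4·11 + 23)/6 = 72/6 = 12; σ²_C = ((23−5)/6)² = 9.000
te_D = (4 + 4·9 + 20)/6 = 60/6 = 10; σ²_D = ((20−4)/6)² = 7.111
te_E = (6 + 4·10 + 26)/6 = 72/6 = 12; σ²_E = ((26−6)/6)² = 11.111

Forward pass:
ES_A = 0; EF_A = 7
ES_B = 7; EF_B = 7+13 = 20
ES_C = 7; EF_C = 7+12 = 19
ES_D = 7; EF_D = 7+10 = 17
ES_E = max(EF_B=20, EF_C=19, EF_D=17) = 20; EF_E = 20+12 = 32
Expected project duration μ = 32 days. Critical path: A → B → E.

Variances on critical path: σ²_A=2.778, σ²_B=1.000, σ²_E=11.111.
Largest is σ²_E = 11.111.

E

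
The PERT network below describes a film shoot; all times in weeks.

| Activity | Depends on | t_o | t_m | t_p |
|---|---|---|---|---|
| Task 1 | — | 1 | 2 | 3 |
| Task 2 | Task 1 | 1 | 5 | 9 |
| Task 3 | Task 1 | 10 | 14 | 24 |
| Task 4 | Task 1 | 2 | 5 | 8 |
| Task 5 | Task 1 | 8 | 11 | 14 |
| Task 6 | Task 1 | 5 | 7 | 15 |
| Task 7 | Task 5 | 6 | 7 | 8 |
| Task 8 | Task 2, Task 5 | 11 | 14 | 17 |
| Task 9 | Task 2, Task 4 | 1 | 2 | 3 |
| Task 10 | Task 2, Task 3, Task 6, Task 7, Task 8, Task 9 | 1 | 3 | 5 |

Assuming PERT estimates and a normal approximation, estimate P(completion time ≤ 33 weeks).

0.970

te_Task 1 = (1 + 4·2 + 3)/6 = 12/6 = 2; σ²_Task 1 = ((3−1)/6)² = 0.111
te_Task 2 = (1 + 4·5 + 9)/6 = 30/6 = 5; σ²_Task 2 = ((9−1)/6)² = 1.778
te_Task 3 = (10 + 4·14 + 24)/6 = 90/6 = 15; σ²_Task 3 = ((24−10)/6)² = 5.444
te_Task 4 = (2 + 4·5 + 8)/6 = 30/6 = 5; σ²_Task 4 = ((8−2)/6)² = 1.000
te_Task 5 = (8 + 4·11 + 14)/6 = 66/6 = 11; σ²_Task 5 = ((14−8)/6)² = 1.000
te_Task 6 = (5 + 4·7 + 15)/6 = 48/6 = 8; σ²_Task 6 = ((15−5)/6)² = 2.778
te_Task 7 = (6 + 4·7 + 8)/6 = 42/6 = 7; σ²_Task 7 = ((8−6)/6)² = 0.111
te_Task 8 = (11 + 4·14 + 17)/6 = 84/6 = 14; σ²_Task 8 = ((17−11)/6)² = 1.000
te_Task 9 = (1 + 4·2 + 3)/6 = 12/6 = 2; σ²_Task 9 = ((3−1)/6)² = 0.111
te_Task 10 = (1 + 4·3 + 5)/6 = 18/6 = 3; σ²_Task 10 = ((5−1)/6)² = 0.444

Forward pass:
ES_Task 1 = 0; EF_Task 1 = 2
ES_Task 2 = 2; EF_Task 2 = 2+5 = 7
ES_Task 3 = 2; EF_Task 3 = 2+15 = 17
ES_Task 4 = 2; EF_Task 4 = 2+5 = 7
ES_Task 5 = 2; EF_Task 5 = 2+11 = 13
ES_Task 6 = 2; EF_Task 6 = 2+8 = 10
ES_Task 7 = 13; EF_Task 7 = 13+7 = 20
ES_Task 8 = max(EF_Task 2=7, EF_Task 5=13) = 13; EF_Task 8 = 13+14 = 27
ES_Task 9 = max(EF_Task 2=7, EF_Task 4=7) = 7; EF_Task 9 = 7+2 = 9
ES_Task 10 = max(EF_Task 2=7, EF_Task 3=17, EF_Task 6=10, EF_Task 7=20, EF_Task 8=27, EF_Task 9=9) = 27; EF_Task 10 = 27+3 = 30
Expected project duration μ = 30 weeks. Critical path: Task 1 → Task 5 → Task 8 → Task 10.

Variance along critical path = 0.111 + 1.000 + 1.000 + 0.444 = 2.556; σ = √2.556 = 1.599 weeks.
Z = (33 − 30) / 1.599 = 1.877
P(T ≤ 33) = Φ(1.877) ≈ 0.970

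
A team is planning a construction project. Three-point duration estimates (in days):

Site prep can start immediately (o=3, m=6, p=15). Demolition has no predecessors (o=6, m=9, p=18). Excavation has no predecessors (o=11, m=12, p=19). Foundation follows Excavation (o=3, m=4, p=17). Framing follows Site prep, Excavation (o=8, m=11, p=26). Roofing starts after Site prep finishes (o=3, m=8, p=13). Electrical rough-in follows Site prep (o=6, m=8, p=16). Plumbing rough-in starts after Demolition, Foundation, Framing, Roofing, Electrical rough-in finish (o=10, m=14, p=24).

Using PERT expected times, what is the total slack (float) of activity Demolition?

16 days

te_Site prep = (3 + 4·6 + 15)/6 = 42/6 = 7
te_Demolition = (6 + 4·9 + 18)/6 = 60/6 = 10
te_Excavation = (11 + 4·12 + 19)/6 = 78/6 = 13
te_Foundation = (3 + 4·4 + 17)/6 = 36/6 = 6
te_Framing = (8 + 4·11 + 26)/6 = 78/6 = 13
te_Roofing = (3 + 4·8 + 13)/6 = 48/6 = 8
te_Electrical rough-in = (6 + 4·8 + 16)/6 = 54/6 = 9
te_Plumbing rough-in = (10 + 4·14 + 24)/6 = 90/6 = 15

Forward pass:
ES_Site prep = 0; EF_Site prep = 7
ES_Demolition = 0; EF_Demolition = 10
ES_Excavation = 0; EF_Excavation = 13
ES_Foundation = 13; EF_Foundation = 13+6 = 19
ES_Framing = max(EF_Site prep=7, EF_Excavation=13) = 13; EF_Framing = 13+13 = 26
ES_Roofing = 7; EF_Roofing = 7+8 = 15
ES_Electrical rough-in = 7; EF_Electrical rough-in = 7+9 = 16
ES_Plumbing rough-in = max(EF_Demolition=10, EF_Foundation=19, EF_Framing=26, EF_Roofing=15, EF_Electrical rough-in=16) = 26; EF_Plumbing rough-in = 26+15 = 41
Expected project duration μ = 41 days. Critical path: Excavation → Framing → Plumbing rough-in.

Backward pass:
LF_Plumbing rough-in = 41; LS_Plumbing rough-in = 41−15 = 26
LF_Electrical rough-in = LS_Plumbing rough-in = 26; LS_Electrical rough-in = 26−9 = 17
LF_Roofing = LS_Plumbing rough-in = 26; LS_Roofing = 26−8 = 18
LF_Framing = LS_Plumbing rough-in = 26; LS_Framing = 26−13 = 13
LF_Foundation = LS_Plumbing rough-in = 26; LS_Foundation = 26−6 = 20
LF_Excavation = min(LS_Foundation=20, LS_Framing=13) = 13; LS_Excavation = 13−13 = 0
LF_Demolition = LS_Plumbing rough-in = 26; LS_Demolition = 26−10 = 16
LF_Site prep = min(LS_Framing=13, LS_Roofing=18, LS_Electrical rough-in=17) = 13; LS_Site prep = 13−7 = 6
Slack_Demolition = LS_Demolition − ES_Demolition = 16 − 0 = 16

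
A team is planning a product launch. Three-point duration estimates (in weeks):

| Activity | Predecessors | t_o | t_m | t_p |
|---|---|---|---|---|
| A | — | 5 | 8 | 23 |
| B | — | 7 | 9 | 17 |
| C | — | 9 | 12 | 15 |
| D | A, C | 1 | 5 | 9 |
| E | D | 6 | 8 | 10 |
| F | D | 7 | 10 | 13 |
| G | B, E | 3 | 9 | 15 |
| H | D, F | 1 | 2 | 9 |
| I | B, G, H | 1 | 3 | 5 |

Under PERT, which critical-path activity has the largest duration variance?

te_A = (5 + 4·8 + 23)/6 = 60/6 = 10; σ²_A = ((23−5)/6)² = 9.000
te_B = (7 + 4·9 + 17)/6 = 60/6 = 10; σ²_B = ((17−7)/6)² = 2.778
te_C = (9 + 4·12 + 15)/6 = 72/6 = 12; σ²_C = ((15−9)/6)² = 1.000
te_D = (1 + 4·5 + 9)/6 = 30/6 = 5; σ²_D = ((9−1)/6)² = 1.778
te_E = (6 + 4·8 + 10)/6 = 48/6 = 8; σ²_E = ((10−6)/6)² = 0.444
te_F = (7 + 4·10 + 13)/6 = 60/6 = 10; σ²_F = ((13−7)/6)² = 1.000
te_G = (3 + 4·9 + 15)/6 = 54/6 = 9; σ²_G = ((15−3)/6)² = 4.000
te_H = (1 + 4·2 + 9)/6 = 18/6 = 3; σ²_H = ((9−1)/6)² = 1.778
te_I = (1 + 4·3 + 5)/6 = 18/6 = 3; σ²_I = ((5−1)/6)² = 0.444

Forward pass:
ES_A = 0; EF_A = 10
ES_B = 0; EF_B = 10
ES_C = 0; EF_C = 12
ES_D = max(EF_A=10, EF_C=12) = 12; EF_D = 12+5 = 17
ES_E = 17; EF_E = 17+8 = 25
ES_F = 17; EF_F = 17+10 = 27
ES_G = max(EF_B=10, EF_E=25) = 25; EF_G = 25+9 = 34
ES_H = max(EF_D=17, EF_F=27) = 27; EF_H = 27+3 = 30
ES_I = max(EF_B=10, EF_G=34, EF_H=30) = 34; EF_I = 34+3 = 37
Expected project duration μ = 37 weeks. Critical path: C → D → E → G → I.

Variances on critical path: σ²_C=1.000, σ²_D=1.778, σ²_E=0.444, σ²_G=4.000, σ²_I=0.444.
Largest is σ²_G = 4.000.

G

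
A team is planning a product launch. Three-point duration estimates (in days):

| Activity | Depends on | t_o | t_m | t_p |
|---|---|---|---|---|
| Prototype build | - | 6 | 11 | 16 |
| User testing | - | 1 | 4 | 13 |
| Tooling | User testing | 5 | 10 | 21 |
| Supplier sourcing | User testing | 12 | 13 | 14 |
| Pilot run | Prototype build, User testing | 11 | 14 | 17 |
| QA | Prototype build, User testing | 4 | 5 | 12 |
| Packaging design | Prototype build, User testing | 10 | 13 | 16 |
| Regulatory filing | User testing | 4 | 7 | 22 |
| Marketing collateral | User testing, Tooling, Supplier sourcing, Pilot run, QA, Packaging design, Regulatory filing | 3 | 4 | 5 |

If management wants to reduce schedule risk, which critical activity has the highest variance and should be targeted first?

te_Prototype build = (6 + 4·11 + 16)/6 = 66/6 = 11; σ²_Prototype build = ((16−6)/6)² = 2.778
te_User testing = (1 + 4·4 + 13)/6 = 30/6 = 5; σ²_User testing = ((13−1)/6)² = 4.000
te_Tooling = (5 + 4·10 + 21)/6 = 66/6 = 11; σ²_Tooling = ((21−5)/6)² = 7.111
te_Supplier sourcing = (12 + 4·13 + 14)/6 = 78/6 = 13; σ²_Supplier sourcing = ((14−12)/6)² = 0.111
te_Pilot run = (11 + 4·14 + 17)/6 = 84/6 = 14; σ²_Pilot run = ((17−11)/6)² = 1.000
te_QA = (4 + 4·5 + 12)/6 = 36/6 = 6; σ²_QA = ((12−4)/6)² = 1.778
te_Packaging design = (10 + 4·13 + 16)/6 = 78/6 = 13; σ²_Packaging design = ((16−10)/6)² = 1.000
te_Regulatory filing = (4 + 4·7 + 22)/6 = 54/6 = 9; σ²_Regulatory filing = ((22−4)/6)² = 9.000
te_Marketing collateral = (3 + 4·4 + 5)/6 = 24/6 = 4; σ²_Marketing collateral = ((5−3)/6)² = 0.111

Forward pass:
ES_Prototype build = 0; EF_Prototype build = 11
ES_User testing = 0; EF_User testing = 5
ES_Tooling = 5; EF_Tooling = 5+11 = 16
ES_Supplier sourcing = 5; EF_Supplier sourcing = 5+13 = 18
ES_Pilot run = max(EF_Prototype build=11, EF_User testing=5) = 11; EF_Pilot run = 11+14 = 25
ES_QA = max(EF_Prototype build=11, EF_User testing=5) = 11; EF_QA = 11+6 = 17
ES_Packaging design = max(EF_Prototype build=11, EF_User testing=5) = 11; EF_Packaging design = 11+13 = 24
ES_Regulatory filing = 5; EF_Regulatory filing = 5+9 = 14
ES_Marketing collateral = max(EF_User testing=5, EF_Tooling=16, EF_Supplier sourcing=18, EF_Pilot run=25, EF_QA=17, EF_Packaging design=24, EF_Regulatory filing=14) = 25; EF_Marketing collateral = 25+4 = 29
Expected project duration μ = 29 days. Critical path: Prototype build → Pilot run → Marketing collateral.

Variances on critical path: σ²_Prototype build=2.778, σ²_Pilot run=1.000, σ²_Marketing collateral=0.111.
Largest is σ²_Prototype build = 2.778.

Prototype build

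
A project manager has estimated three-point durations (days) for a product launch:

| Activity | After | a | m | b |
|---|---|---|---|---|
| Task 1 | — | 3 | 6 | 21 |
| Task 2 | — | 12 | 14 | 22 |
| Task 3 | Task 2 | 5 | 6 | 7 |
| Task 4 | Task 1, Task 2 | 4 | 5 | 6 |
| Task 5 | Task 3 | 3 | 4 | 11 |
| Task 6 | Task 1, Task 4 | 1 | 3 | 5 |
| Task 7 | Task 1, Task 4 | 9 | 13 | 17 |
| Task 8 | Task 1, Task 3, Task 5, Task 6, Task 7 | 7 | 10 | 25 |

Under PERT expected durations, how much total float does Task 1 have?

7 days

te_Task 1 = (3 + 4·6 + 21)/6 = 48/6 = 8
te_Task 2 = (12 + 4·14 + 22)/6 = 90/6 = 15
te_Task 3 = (5 + 4·6 + 7)/6 = 36/6 = 6
te_Task 4 = (4 + 4·5 + 6)/6 = 30/6 = 5
te_Task 5 = (3 + 4·4 + 11)/6 = 30/6 = 5
te_Task 6 = (1 + 4·3 + 5)/6 = 18/6 = 3
te_Task 7 = (9 + 4·13 + 17)/6 = 78/6 = 13
te_Task 8 = (7 + 4·10 + 25)/6 = 72/6 = 12

Forward pass:
ES_Task 1 = 0; EF_Task 1 = 8
ES_Task 2 = 0; EF_Task 2 = 15
ES_Task 3 = 15; EF_Task 3 = 15+6 = 21
ES_Task 4 = max(EF_Task 1=8, EF_Task 2=15) = 15; EF_Task 4 = 15+5 = 20
ES_Task 5 = 21; EF_Task 5 = 21+5 = 26
ES_Task 6 = max(EF_Task 1=8, EF_Task 4=20) = 20; EF_Task 6 = 20+3 = 23
ES_Task 7 = max(EF_Task 1=8, EF_Task 4=20) = 20; EF_Task 7 = 20+13 = 33
ES_Task 8 = max(EF_Task 1=8, EF_Task 3=21, EF_Task 5=26, EF_Task 6=23, EF_Task 7=33) = 33; EF_Task 8 = 33+12 = 45
Expected project duration μ = 45 days. Critical path: Task 2 → Task 4 → Task 7 → Task 8.

Backward pass:
LF_Task 8 = 45; LS_Task 8 = 45−12 = 33
LF_Task 7 = LS_Task 8 = 33; LS_Task 7 = 33−13 = 20
LF_Task 6 = LS_Task 8 = 33; LS_Task 6 = 33−3 = 30
LF_Task 5 = LS_Task 8 = 33; LS_Task 5 = 33−5 = 28
LF_Task 4 = min(LS_Task 6=30, LS_Task 7=20) = 20; LS_Task 4 = 20−5 = 15
LF_Task 3 = min(LS_Task 5=28, LS_Task 8=33) = 28; LS_Task 3 = 28−6 = 22
LF_Task 2 = min(LS_Task 3=22, LS_Task 4=15) = 15; LS_Task 2 = 15−15 = 0
LF_Task 1 = min(LS_Task 4=15, LS_Task 6=30, LS_Task 7=20, LS_Task 8=33) = 15; LS_Task 1 = 15−8 = 7
Slack_Task 1 = LS_Task 1 − ES_Task 1 = 7 − 0 = 7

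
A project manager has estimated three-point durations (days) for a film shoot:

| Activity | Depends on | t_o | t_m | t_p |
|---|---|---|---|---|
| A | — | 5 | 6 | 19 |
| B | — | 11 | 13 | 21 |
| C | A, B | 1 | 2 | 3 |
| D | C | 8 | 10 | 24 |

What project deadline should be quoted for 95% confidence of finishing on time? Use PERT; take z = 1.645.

te_A = (5 + 4·6 + 19)/6 = 48/6 = 8; σ²_A = ((19−5)/6)² = 5.444
te_B = (11 + 4·13 + 21)/6 = 84/6 = 14; σ²_B = ((21−11)/6)² = 2.778
te_C = (1 + 4·2 + 3)/6 = 12/6 = 2; σ²_C = ((3−1)/6)² = 0.111
te_D = (8 + 4·10 + 24)/6 = 72/6 = 12; σ²_D = ((24−8)/6)² = 7.111

Forward pass:
ES_A = 0; EF_A = 8
ES_B = 0; EF_B = 14
ES_C = max(EF_A=8, EF_B=14) = 14; EF_C = 14+2 = 16
ES_D = 16; EF_D = 16+12 = 28
Expected project duration μ = 28 days. Critical path: B → C → D.

Variance along critical path = 2.778 + 0.111 + 7.111 = 10.000; σ = 3.162 days.
D = μ + z·σ = 28 + 1.645·3.162 = 33.2 days

33.2 days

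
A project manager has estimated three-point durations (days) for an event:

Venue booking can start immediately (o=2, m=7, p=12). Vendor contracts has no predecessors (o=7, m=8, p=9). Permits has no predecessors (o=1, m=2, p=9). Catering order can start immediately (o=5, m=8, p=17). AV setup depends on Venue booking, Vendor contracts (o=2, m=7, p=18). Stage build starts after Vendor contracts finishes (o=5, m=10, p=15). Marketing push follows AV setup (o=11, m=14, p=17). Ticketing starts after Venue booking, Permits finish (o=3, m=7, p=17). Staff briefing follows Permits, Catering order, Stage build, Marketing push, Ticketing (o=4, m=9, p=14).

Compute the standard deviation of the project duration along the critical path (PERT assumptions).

3.32 days

te_Venue booking = (2 + 4·7 + 12)/6 = 42/6 = 7; σ²_Venue booking = ((12−2)/6)² = 2.778
te_Vendor contracts = (7 + 4·8 + 9)/6 = 48/6 = 8; σ²_Vendor contracts = ((9−7)/6)² = 0.111
te_Permits = (1 + 4·2 + 9)/6 = 18/6 = 3; σ²_Permits = ((9−1)/6)² = 1.778
te_Catering order = (5 + 4·8 + 17)/6 = 54/6 = 9; σ²_Catering order = ((17−5)/6)² = 4.000
te_AV setup = (2 + 4·7 + 18)/6 = 48/6 = 8; σ²_AV setup = ((18−2)/6)² = 7.111
te_Stage build = (5 + 4·10 + 15)/6 = 60/6 = 10; σ²_Stage build = ((15−5)/6)² = 2.778
te_Marketing push = (11 + 4·14 + 17)/6 = 84/6 = 14; σ²_Marketing push = ((17−11)/6)² = 1.000
te_Ticketing = (3 + 4·7 + 17)/6 = 48/6 = 8; σ²_Ticketing = ((17−3)/6)² = 5.444
te_Staff briefing = (4 + 4·9 + 14)/6 = 54/6 = 9; σ²_Staff briefing = ((14−4)/6)² = 2.778

Forward pass:
ES_Venue booking = 0; EF_Venue booking = 7
ES_Vendor contracts = 0; EF_Vendor contracts = 8
ES_Permits = 0; EF_Permits = 3
ES_Catering order = 0; EF_Catering order = 9
ES_AV setup = max(EF_Venue booking=7, EF_Vendor contracts=8) = 8; EF_AV setup = 8+8 = 16
ES_Stage build = 8; EF_Stage build = 8+10 = 18
ES_Marketing push = 16; EF_Marketing push = 16+14 = 30
ES_Ticketing = max(EF_Venue booking=7, EF_Permits=3) = 7; EF_Ticketing = 7+8 = 15
ES_Staff briefing = max(EF_Permits=3, EF_Catering order=9, EF_Stage build=18, EF_Marketing push=30, EF_Ticketing=15) = 30; EF_Staff briefing = 30+9 = 39
Expected project duration μ = 39 days. Critical path: Vendor contracts → AV setup → Marketing push → Staff briefing.

Variance along critical path = 0.111 + 7.111 + 1.000 + 2.778 = 11.000
σ = √11.000 = 3.317 days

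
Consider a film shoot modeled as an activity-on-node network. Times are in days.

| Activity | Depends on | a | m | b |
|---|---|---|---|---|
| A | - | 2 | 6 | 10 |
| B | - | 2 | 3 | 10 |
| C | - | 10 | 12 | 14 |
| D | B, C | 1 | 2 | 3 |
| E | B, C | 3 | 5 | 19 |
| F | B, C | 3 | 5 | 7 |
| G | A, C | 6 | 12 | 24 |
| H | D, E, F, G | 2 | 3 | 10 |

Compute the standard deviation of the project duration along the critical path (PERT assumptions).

3.35 days

te_A = (2 + 4·6 + 10)/6 = 36/6 = 6; σ²_A = ((10−2)/6)² = 1.778
te_B = (2 + 4·3 + 10)/6 = 24/6 = 4; σ²_B = ((10−2)/6)² = 1.778
te_C = (10 + 4·12 + 14)/6 = 72/6 = 12; σ²_C = ((14−10)/6)² = 0.444
te_D = (1 + 4·2 + 3)/6 = 12/6 = 2; σ²_D = ((3−1)/6)² = 0.111
te_E = (3 + 4·5 + 19)/6 = 42/6 = 7; σ²_E = ((19−3)/6)² = 7.111
te_F = (3 + 4·5 + 7)/6 = 30/6 = 5; σ²_F = ((7−3)/6)² = 0.444
te_G = (6 + 4·12 + 24)/6 = 78/6 = 13; σ²_G = ((24−6)/6)² = 9.000
te_H = (2 + 4·3 + 10)/6 = 24/6 = 4; σ²_H = ((10−2)/6)² = 1.778

Forward pass:
ES_A = 0; EF_A = 6
ES_B = 0; EF_B = 4
ES_C = 0; EF_C = 12
ES_D = max(EF_B=4, EF_C=12) = 12; EF_D = 12+2 = 14
ES_E = max(EF_B=4, EF_C=12) = 12; EF_E = 12+7 = 19
ES_F = max(EF_B=4, EF_C=12) = 12; EF_F = 12+5 = 17
ES_G = max(EF_A=6, EF_C=12) = 12; EF_G = 12+13 = 25
ES_H = max(EF_D=14, EF_E=19, EF_F=17, EF_G=25) = 25; EF_H = 25+4 = 29
Expected project duration μ = 29 days. Critical path: C → G → H.

Variance along critical path = 0.444 + 9.000 + 1.778 = 11.222
σ = √11.222 = 3.350 days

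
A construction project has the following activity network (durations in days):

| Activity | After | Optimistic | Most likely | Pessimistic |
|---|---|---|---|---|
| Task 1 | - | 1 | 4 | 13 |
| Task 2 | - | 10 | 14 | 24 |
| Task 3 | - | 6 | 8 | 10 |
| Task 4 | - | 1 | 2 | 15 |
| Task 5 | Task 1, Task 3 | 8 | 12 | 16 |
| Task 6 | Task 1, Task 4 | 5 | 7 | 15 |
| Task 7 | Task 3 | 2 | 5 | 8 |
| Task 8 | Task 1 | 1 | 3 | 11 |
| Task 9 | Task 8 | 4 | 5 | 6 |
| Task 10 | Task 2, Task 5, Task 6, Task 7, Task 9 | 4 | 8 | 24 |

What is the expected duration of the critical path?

te_Task 1 = (1 + 4·4 + 13)/6 = 30/6 = 5
te_Task 2 = (10 + 4·14 + 24)/6 = 90/6 = 15
te_Task 3 = (6 + 4·8 + 10)/6 = 48/6 = 8
te_Task 4 = (1 + 4·2 + 15)/6 = 24/6 = 4
te_Task 5 = (8 + 4·12 + 16)/6 = 72/6 = 12
te_Task 6 = (5 + 4·7 + 15)/6 = 48/6 = 8
te_Task 7 = (2 + 4·5 + 8)/6 = 30/6 = 5
te_Task 8 = (1 + 4·3 + 11)/6 = 24/6 = 4
te_Task 9 = (4 + 4·5 + 6)/6 = 30/6 = 5
te_Task 10 = (4 + 4·8 + 24)/6 = 60/6 = 10

Forward pass:
ES_Task 1 = 0; EF_Task 1 = 5
ES_Task 2 = 0; EF_Task 2 = 15
ES_Task 3 = 0; EF_Task 3 = 8
ES_Task 4 = 0; EF_Task 4 = 4
ES_Task 5 = max(EF_Task 1=5, EF_Task 3=8) = 8; EF_Task 5 = 8+12 = 20
ES_Task 6 = max(EF_Task 1=5, EF_Task 4=4) = 5; EF_Task 6 = 5+8 = 13
ES_Task 7 = 8; EF_Task 7 = 8+5 = 13
ES_Task 8 = 5; EF_Task 8 = 5+4 = 9
ES_Task 9 = 9; EF_Task 9 = 9+5 = 14
ES_Task 10 = max(EF_Task 2=15, EF_Task 5=20, EF_Task 6=13, EF_Task 7=13, EF_Task 9=14) = 20; EF_Task 10 = 20+10 = 30
Expected project duration μ = 30 days. Critical path: Task 3 → Task 5 → Task 10.

30 days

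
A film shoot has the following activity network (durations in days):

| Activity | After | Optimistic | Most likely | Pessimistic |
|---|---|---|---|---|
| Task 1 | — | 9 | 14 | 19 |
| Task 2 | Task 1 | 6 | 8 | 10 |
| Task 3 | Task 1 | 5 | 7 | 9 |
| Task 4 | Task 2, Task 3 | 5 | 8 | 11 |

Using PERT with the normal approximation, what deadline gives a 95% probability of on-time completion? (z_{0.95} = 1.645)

te_Task 1 = (9 + 4·14 + 19)/6 = 84/6 = 14; σ²_Task 1 = ((19−9)/6)² = 2.778
te_Task 2 = (6 + 4·8 + 10)/6 = 48/6 = 8; σ²_Task 2 = ((10−6)/6)² = 0.444
te_Task 3 = (5 + 4·7 + 9)/6 = 42/6 = 7; σ²_Task 3 = ((9−5)/6)² = 0.444
te_Task 4 = (5 + 4·8 + 11)/6 = 48/6 = 8; σ²_Task 4 = ((11−5)/6)² = 1.000

Forward pass:
ES_Task 1 = 0; EF_Task 1 = 14
ES_Task 2 = 14; EF_Task 2 = 14+8 = 22
ES_Task 3 = 14; EF_Task 3 = 14+7 = 21
ES_Task 4 = max(EF_Task 2=22, EF_Task 3=21) = 22; EF_Task 4 = 22+8 = 30
Expected project duration μ = 30 days. Critical path: Task 1 → Task 2 → Task 4.

Variance along critical path = 2.778 + 0.444 + 1.000 = 4.222; σ = 2.055 days.
D = μ + z·σ = 30 + 1.645·2.055 = 33.4 days

33.4 days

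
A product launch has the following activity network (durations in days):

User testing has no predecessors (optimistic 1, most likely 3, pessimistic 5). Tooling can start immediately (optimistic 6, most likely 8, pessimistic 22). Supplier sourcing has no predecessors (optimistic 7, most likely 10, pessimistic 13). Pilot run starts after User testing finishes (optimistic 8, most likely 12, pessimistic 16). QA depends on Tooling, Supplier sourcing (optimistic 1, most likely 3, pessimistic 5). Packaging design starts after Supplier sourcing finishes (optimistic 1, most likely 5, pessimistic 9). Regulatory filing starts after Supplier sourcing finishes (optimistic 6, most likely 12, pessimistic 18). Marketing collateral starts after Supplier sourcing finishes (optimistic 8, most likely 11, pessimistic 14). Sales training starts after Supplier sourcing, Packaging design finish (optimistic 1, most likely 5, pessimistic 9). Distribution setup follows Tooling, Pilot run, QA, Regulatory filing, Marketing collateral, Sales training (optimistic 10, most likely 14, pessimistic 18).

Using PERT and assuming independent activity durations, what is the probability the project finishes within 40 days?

0.938

te_User testing = (1 + 4·3 + 5)/6 = 18/6 = 3; σ²_User testing = ((5−1)/6)² = 0.444
te_Tooling = (6 + 4·8 + 22)/6 = 60/6 = 10; σ²_Tooling = ((22−6)/6)² = 7.111
te_Supplier sourcing = (7 + 4·10 + 13)/6 = 60/6 = 10; σ²_Supplier sourcing = ((13−7)/6)² = 1.000
te_Pilot run = (8 + 4·12 + 16)/6 = 72/6 = 12; σ²_Pilot run = ((16−8)/6)² = 1.778
te_QA = (1 + 4·3 + 5)/6 = 18/6 = 3; σ²_QA = ((5−1)/6)² = 0.444
te_Packaging design = (1 + 4·5 + 9)/6 = 30/6 = 5; σ²_Packaging design = ((9−1)/6)² = 1.778
te_Regulatory filing = (6 + 4·12 + 18)/6 = 72/6 = 12; σ²_Regulatory filing = ((18−6)/6)² = 4.000
te_Marketing collateral = (8 + 4·11 + 14)/6 = 66/6 = 11; σ²_Marketing collateral = ((14−8)/6)² = 1.000
te_Sales training = (1 + 4·5 + 9)/6 = 30/6 = 5; σ²_Sales training = ((9−1)/6)² = 1.778
te_Distribution setup = (10 + 4·14 + 18)/6 = 84/6 = 14; σ²_Distribution setup = ((18−10)/6)² = 1.778

Forward pass:
ES_User testing = 0; EF_User testing = 3
ES_Tooling = 0; EF_Tooling = 10
ES_Supplier sourcing = 0; EF_Supplier sourcing = 10
ES_Pilot run = 3; EF_Pilot run = 3+12 = 15
ES_QA = max(EF_Tooling=10, EF_Supplier sourcing=10) = 10; EF_QA = 10+3 = 13
ES_Packaging design = 10; EF_Packaging design = 10+5 = 15
ES_Regulatory filing = 10; EF_Regulatory filing = 10+12 = 22
ES_Marketing collateral = 10; EF_Marketing collateral = 10+11 = 21
ES_Sales training = max(EF_Supplier sourcing=10, EF_Packaging design=15) = 15; EF_Sales training = 15+5 = 20
ES_Distribution setup = max(EF_Tooling=10, EF_Pilot run=15, EF_QA=13, EF_Regulatory filing=22, EF_Marketing collateral=21, EF_Sales training=20) = 22; EF_Distribution setup = 22+14 = 36
Expected project duration μ = 36 days. Critical path: Supplier sourcing → Regulatory filing → Distribution setup.

Variance along critical path = 1.000 + 4.000 + 1.778 = 6.778; σ = √6.778 = 2.603 days.
Z = (40 − 36) / 2.603 = 1.536
P(T ≤ 40) = Φ(1.536) ≈ 0.938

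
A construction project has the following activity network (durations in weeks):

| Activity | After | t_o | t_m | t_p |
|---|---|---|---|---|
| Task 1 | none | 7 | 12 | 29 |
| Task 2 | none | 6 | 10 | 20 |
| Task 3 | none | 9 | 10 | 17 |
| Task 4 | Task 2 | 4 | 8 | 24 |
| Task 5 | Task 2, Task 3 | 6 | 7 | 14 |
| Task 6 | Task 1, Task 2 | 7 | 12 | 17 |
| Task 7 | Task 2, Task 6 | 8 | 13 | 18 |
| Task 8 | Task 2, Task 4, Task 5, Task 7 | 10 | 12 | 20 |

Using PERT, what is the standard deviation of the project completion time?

te_Task 1 = (7 + 4·12 + 29)/6 = 84/6 = 14; σ²_Task 1 = ((29−7)/6)² = 13.444
te_Task 2 = (6 + 4·10 + 20)/6 = 66/6 = 11; σ²_Task 2 = ((20−6)/6)² = 5.444
te_Task 3 = (9 + 4·10 + 17)/6 = 66/6 = 11; σ²_Task 3 = ((17−9)/6)² = 1.778
te_Task 4 = (4 + 4·8 + 24)/6 = 60/6 = 10; σ²_Task 4 = ((24−4)/6)² = 11.111
te_Task 5 = (6 + 4·7 + 14)/6 = 48/6 = 8; σ²_Task 5 = ((14−6)/6)² = 1.778
te_Task 6 = (7 + 4·12 + 17)/6 = 72/6 = 12; σ²_Task 6 = ((17−7)/6)² = 2.778
te_Task 7 = (8 + 4·13 + 18)/6 = 78/6 = 13; σ²_Task 7 = ((18−8)/6)² = 2.778
te_Task 8 = (10 + 4·12 + 20)/6 = 78/6 = 13; σ²_Task 8 = ((20−10)/6)² = 2.778

Forward pass:
ES_Task 1 = 0; EF_Task 1 = 14
ES_Task 2 = 0; EF_Task 2 = 11
ES_Task 3 = 0; EF_Task 3 = 11
ES_Task 4 = 11; EF_Task 4 = 11+10 = 21
ES_Task 5 = max(EF_Task 2=11, EF_Task 3=11) = 11; EF_Task 5 = 11+8 = 19
ES_Task 6 = max(EF_Task 1=14, EF_Task 2=11) = 14; EF_Task 6 = 14+12 = 26
ES_Task 7 = max(EF_Task 2=11, EF_Task 6=26) = 26; EF_Task 7 = 26+13 = 39
ES_Task 8 = max(EF_Task 2=11, EF_Task 4=21, EF_Task 5=19, EF_Task 7=39) = 39; EF_Task 8 = 39+13 = 52
Expected project duration μ = 52 weeks. Critical path: Task 1 → Task 6 → Task 7 → Task 8.

Variance along critical path = 13.444 + 2.778 + 2.778 + 2.778 = 21.778
σ = √21.778 = 4.667 weeks

4.67 weeks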